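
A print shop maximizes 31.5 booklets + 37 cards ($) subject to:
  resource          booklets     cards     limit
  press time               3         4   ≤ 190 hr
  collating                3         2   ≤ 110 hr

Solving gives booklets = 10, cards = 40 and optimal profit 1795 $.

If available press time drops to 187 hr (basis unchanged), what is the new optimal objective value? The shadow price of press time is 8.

1771

Δb = -3, so new z* = 1795 + (8)·(-3) = 1795 − 24 = 1771.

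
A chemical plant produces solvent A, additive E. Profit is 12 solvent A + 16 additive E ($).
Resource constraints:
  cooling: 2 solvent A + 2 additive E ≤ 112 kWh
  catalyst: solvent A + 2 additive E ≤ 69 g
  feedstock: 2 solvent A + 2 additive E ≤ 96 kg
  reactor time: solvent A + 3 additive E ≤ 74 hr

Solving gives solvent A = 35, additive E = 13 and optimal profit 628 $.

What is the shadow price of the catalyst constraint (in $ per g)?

0

Binding: feedstock and reactor time. Non-binding: cooling (16 unused), catalyst (8 unused).
Since cooling, catalyst are not tight, their duals are 0.
From A_Bᵀ y = c: 2·y_feedstock + 1·y_reactor time = 12; 2·y_feedstock + 3·y_reactor time = 16.
→ y_feedstock = 5 and y_reactor time = 2.
Shadow price of catalyst = 0.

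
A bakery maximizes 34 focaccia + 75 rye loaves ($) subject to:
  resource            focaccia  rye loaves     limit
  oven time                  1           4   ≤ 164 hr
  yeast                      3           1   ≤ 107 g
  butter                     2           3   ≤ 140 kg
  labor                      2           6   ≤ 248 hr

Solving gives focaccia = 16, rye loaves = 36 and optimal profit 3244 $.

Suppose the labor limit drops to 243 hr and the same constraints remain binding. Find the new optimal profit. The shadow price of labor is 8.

Δb = -5, so new z* = 3244 + (8)·(-5) = 3244 − 40 = 3204.

3204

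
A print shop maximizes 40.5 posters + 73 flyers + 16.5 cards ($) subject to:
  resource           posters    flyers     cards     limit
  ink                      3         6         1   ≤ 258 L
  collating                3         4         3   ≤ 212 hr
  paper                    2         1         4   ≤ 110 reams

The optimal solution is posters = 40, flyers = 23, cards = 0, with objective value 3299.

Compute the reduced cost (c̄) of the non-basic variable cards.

Binding: ink and collating. Non-binding: paper (7 unused).
Since paper is not tight, its dual is 0.
Dual feasibility on the basic columns requires 3·y_ink + 3·y_collating = 40.5, 6·y_ink + 4·y_collating = 73.
This yields shadow prices y_ink = 9.5, y_collating = 4.
Reduced cost of cards: c₃ − yᵀa₃ = 16.5 − (9.5·1 + 4·3) = 16.5 − 21.5 = -5.

-5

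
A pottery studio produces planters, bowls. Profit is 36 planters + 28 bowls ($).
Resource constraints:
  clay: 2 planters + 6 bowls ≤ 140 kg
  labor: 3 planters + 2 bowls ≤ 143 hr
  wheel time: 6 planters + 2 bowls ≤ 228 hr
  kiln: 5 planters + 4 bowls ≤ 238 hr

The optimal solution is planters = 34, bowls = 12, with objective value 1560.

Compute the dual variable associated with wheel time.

5

Binding: clay and wheel time. Non-binding: labor (17 unused), kiln (20 unused).
Since labor, kiln are not tight, their duals are 0.
From A_Bᵀ y = c: 2·y_clay + 6·y_wheel time = 36; 6·y_clay + 2·y_wheel time = 28.
This yields shadow prices y_clay = 3, y_wheel time = 5.
Shadow price of wheel time = 5.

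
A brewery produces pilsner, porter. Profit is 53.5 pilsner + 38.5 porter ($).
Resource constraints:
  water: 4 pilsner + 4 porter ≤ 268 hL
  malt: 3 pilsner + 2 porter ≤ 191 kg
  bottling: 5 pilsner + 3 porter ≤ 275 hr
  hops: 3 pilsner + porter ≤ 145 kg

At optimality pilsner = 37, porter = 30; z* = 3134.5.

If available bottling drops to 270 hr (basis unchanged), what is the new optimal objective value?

Binding: water and bottling. Non-binding: malt (20 unused), hops (4 unused).
Slack constraints have shadow price 0 (complementary slackness).
Dual feasibility on the basic columns requires 4·y_water + 5·y_bottling = 53.5, 4·y_water + 3·y_bottling = 38.5.
This yields shadow prices y_water = 4, y_bottling = 7.5.
Δz = y_bottling·Δb = 7.5 × (-5) = -37.5, so new z* = 3134.5 − 37.5 = 3097.

3097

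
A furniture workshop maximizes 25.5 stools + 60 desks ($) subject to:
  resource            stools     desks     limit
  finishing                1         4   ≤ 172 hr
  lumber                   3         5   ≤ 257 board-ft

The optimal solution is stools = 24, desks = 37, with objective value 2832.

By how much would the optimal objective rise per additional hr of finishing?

7.5

At the optimum: finishing uses 172 of 172 (binding); lumber uses 257 of 257 (binding).
Dual feasibility on the basic columns requires 1·y_finishing + 3·y_lumber = 25.5, 4·y_finishing + 5·y_lumber = 60.
This yields shadow prices y_finishing = 7.5, y_lumber = 6.
Shadow price of finishing = 7.5.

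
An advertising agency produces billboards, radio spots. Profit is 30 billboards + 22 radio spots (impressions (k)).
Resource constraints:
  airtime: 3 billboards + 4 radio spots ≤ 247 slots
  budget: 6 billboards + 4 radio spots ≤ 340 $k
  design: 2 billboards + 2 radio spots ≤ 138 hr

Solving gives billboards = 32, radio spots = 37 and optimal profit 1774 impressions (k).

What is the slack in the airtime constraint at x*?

3

airtime used = 3·32 + 4·37 = 244; slack = 247 − 244 = 3.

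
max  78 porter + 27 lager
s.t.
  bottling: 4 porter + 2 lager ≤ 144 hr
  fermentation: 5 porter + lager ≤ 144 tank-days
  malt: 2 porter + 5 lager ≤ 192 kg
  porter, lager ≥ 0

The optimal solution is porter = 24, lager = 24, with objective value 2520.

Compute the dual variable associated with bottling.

At the optimum: bottling uses 144 of 144 (binding); fermentation uses 144 of 144 (binding); malt uses 168 of 192 (slack = 24).
Since malt is not tight, its dual is 0.
Dual feasibility on the basic columns requires 4·y_bottling + 5·y_fermentation = 78, 2·y_bottling + 1·y_fermentation = 27.
Solving: y_bottling = 9.5, y_fermentation = 8.
Shadow price of bottling = 9.5.

9.5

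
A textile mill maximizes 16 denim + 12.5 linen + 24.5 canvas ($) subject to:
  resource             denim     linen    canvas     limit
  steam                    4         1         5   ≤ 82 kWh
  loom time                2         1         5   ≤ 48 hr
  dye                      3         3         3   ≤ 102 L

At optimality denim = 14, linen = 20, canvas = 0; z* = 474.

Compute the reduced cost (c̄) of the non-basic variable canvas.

At the optimum: steam uses 76 of 82 (slack = 6); loom time uses 48 of 48 (binding); dye uses 102 of 102 (binding).
By complementary slackness, y = 0 for the non-binding constraint.
Dual feasibility on the basic columns requires 2·y_loom time + 3·y_dye = 16, 1·y_loom time + 3·y_dye = 12.5.
Solving: y_loom time = 3.5, y_dye = 3.
Reduced cost of canvas: c₃ − yᵀa₃ = 24.5 − (3.5·5 + 3·3) = 24.5 − 26.5 = -2.

-2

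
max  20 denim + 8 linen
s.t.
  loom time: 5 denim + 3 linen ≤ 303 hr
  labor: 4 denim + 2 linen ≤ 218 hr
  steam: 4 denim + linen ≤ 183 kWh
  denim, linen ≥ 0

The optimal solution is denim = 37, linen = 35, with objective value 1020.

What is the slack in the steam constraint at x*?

steam used = 4·37 + 1·35 = 183; slack = 183 − 183 = 0.

0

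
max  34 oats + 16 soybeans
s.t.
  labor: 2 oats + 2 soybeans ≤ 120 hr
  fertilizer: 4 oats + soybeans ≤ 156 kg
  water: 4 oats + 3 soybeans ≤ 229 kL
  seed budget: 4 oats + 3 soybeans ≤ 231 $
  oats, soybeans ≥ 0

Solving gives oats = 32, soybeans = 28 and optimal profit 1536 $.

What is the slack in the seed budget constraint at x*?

19

seed budget used = 4·32 + 3·28 = 212; slack = 231 − 212 = 19.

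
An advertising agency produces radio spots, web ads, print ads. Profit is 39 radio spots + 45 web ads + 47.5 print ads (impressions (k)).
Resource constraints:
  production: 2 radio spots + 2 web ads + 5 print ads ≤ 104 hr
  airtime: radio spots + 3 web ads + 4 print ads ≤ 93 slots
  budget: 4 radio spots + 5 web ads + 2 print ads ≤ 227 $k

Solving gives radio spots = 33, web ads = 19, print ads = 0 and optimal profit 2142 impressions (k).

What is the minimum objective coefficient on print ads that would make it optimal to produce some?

Check each constraint at x*: production 104/104 (tight); airtime 90/93 (slack 3); budget 227/227 (tight).
By complementary slackness, y = 0 for the non-binding constraint.
The binding rows give the dual system: 2·y_production + 4·y_budget = 39 and 2·y_production + 5·y_budget = 45.
→ y_production = 7.5 and y_budget = 6.
print ads enters the basis when its profit ≥ yᵀa₃ = 7.5·5 + 6·2 = 49.5.

49.5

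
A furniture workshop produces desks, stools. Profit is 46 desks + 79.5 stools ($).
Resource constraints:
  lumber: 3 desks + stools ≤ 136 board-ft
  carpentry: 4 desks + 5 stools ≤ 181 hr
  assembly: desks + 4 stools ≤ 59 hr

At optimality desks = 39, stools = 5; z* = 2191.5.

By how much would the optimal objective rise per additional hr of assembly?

8

At the optimum: lumber uses 122 of 136 (slack = 14); carpentry uses 181 of 181 (binding); assembly uses 59 of 59 (binding).
By complementary slackness, y = 0 for the non-binding constraint.
From A_Bᵀ y = c: 4·y_carpentry + 1·y_assembly = 46; 5·y_carpentry + 4·y_assembly = 79.5.
This yields shadow prices y_carpentry = 9.5, y_assembly = 8.
Shadow price of assembly = 8.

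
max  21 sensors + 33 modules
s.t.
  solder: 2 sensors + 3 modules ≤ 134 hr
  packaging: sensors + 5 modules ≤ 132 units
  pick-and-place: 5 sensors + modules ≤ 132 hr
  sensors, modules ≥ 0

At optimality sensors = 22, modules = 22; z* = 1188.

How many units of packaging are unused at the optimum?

packaging used = 1·22 + 5·22 = 132; slack = 132 − 132 = 0.

0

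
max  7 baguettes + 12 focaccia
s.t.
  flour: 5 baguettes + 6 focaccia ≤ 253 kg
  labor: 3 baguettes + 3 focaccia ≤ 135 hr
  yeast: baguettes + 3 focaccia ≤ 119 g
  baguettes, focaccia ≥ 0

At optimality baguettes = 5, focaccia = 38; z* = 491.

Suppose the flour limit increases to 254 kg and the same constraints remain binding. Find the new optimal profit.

492

Binding: flour and yeast. Non-binding: labor (6 unused).
By complementary slackness, y = 0 for the non-binding constraint.
Dual feasibility on the basic columns requires 5·y_flour + 1·y_yeast = 7, 6·y_flour + 3·y_yeast = 12.
→ y_flour = 1 and y_yeast = 2.
Δz = y_flour·Δb = 1 × (1) = 1, so new z* = 491 + 1 = 492.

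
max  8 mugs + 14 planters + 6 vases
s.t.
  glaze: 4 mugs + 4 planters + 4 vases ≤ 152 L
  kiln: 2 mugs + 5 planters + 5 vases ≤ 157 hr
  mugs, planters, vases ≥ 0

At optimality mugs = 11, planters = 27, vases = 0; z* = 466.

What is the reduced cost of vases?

-8

Check each constraint at x*: glaze 152/152 (tight); kiln 157/157 (tight).
Dual feasibility on the basic columns requires 4·y_glaze + 2·y_kiln = 8, 4·y_glaze + 5·y_kiln = 14.
Solving: y_glaze = 1, y_kiln = 2.
Reduced cost of vases: c₃ − yᵀa₃ = 6 − (1·4 + 2·5) = 6 − 14 = -8.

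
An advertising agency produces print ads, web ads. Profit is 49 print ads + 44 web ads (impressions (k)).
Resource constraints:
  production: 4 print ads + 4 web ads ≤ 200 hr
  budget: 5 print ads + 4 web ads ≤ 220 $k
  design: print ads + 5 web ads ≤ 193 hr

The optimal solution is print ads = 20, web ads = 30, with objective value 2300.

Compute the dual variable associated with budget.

5

Binding: production and budget. Non-binding: design (23 unused).
By complementary slackness, y = 0 for the non-binding constraint.
From A_Bᵀ y = c: 4·y_production + 5·y_budget = 49; 4·y_production + 4·y_budget = 44.
Solving: y_production = 6, y_budget = 5.
Shadow price of budget = 5.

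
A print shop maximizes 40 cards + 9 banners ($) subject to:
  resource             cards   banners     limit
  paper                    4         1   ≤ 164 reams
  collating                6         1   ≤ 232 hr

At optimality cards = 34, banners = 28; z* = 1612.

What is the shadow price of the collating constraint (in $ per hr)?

2

Both paper and collating are binding at x*.
Dual feasibility on the basic columns requires 4·y_paper + 6·y_collating = 40, 1·y_paper + 1·y_collating = 9.
→ y_paper = 7 and y_collating = 2.
Shadow price of collating = 2.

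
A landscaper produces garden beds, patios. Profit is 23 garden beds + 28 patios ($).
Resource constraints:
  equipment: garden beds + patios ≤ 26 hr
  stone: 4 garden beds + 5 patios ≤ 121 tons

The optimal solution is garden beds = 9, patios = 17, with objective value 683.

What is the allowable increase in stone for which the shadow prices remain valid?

9

Binding constraints: equipment, stone. The basis is B = [[1,1],[4,5]] with det 1.
Per unit increase in stone, x* moves by d = (-1, 1).
The basis stays optimal until garden beds reaches 0; allowable increase = 9 tons.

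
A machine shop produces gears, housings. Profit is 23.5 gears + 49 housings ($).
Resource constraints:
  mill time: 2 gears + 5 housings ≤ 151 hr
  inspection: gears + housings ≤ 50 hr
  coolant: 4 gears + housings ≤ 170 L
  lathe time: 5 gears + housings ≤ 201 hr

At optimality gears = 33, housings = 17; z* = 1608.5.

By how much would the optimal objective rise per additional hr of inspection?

6.5

At the optimum: mill time uses 151 of 151 (binding); inspection uses 50 of 50 (binding); coolant uses 149 of 170 (slack = 21); lathe time uses 182 of 201 (slack = 19).
Since coolant, lathe time are not tight, their duals are 0.
Dual feasibility on the basic columns requires 2·y_mill time + 1·y_inspection = 23.5, 5·y_mill time + 1·y_inspection = 49.
Solving: y_mill time = 8.5, y_inspection = 6.5.
Shadow price of inspection = 6.5.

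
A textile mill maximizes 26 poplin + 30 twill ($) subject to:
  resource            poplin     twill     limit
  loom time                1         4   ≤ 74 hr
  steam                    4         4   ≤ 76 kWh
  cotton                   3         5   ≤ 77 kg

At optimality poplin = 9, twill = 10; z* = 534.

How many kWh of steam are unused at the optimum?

steam used = 4·9 + 4·10 = 76; slack = 76 − 76 = 0.

0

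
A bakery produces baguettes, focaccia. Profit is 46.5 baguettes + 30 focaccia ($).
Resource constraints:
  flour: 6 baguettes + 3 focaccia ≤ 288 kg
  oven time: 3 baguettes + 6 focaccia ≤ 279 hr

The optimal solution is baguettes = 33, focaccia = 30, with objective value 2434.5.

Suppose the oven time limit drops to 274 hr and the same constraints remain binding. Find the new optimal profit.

Both flour and oven time are binding at x*.
The binding rows give the dual system: 6·y_flour + 3·y_oven time = 46.5 and 3·y_flour + 6·y_oven time = 30.
Solving: y_flour = 7, y_oven time = 1.5.
Δz = y_oven time·Δb = 1.5 × (-5) = -7.5, so new z* = 2434.5 − 7.5 = 2427.

2427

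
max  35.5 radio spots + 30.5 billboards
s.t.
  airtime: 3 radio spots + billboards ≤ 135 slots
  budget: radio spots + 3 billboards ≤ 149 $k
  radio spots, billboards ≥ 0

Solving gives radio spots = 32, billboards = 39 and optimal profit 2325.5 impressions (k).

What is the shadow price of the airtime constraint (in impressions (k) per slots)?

Both airtime and budget are binding at x*.
The binding rows give the dual system: 3·y_airtime + 1·y_budget = 35.5 and 1·y_airtime + 3·y_budget = 30.5.
Solving: y_airtime = 9.5, y_budget = 7.
Shadow price of airtime = 9.5.

9.5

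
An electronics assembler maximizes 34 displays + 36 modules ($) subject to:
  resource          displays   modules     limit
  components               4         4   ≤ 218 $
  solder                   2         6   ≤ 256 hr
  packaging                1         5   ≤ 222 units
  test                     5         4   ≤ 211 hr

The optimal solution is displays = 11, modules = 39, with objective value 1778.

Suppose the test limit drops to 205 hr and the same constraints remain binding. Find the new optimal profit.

Binding: solder and test. Non-binding: components (18 unused), packaging (16 unused).
Slack constraints have shadow price 0 (complementary slackness).
The binding rows give the dual system: 2·y_solder + 5·y_test = 34 and 6·y_solder + 4·y_test = 36.
Solving: y_solder = 2, y_test = 6.
Δz = y_test·Δb = 6 × (-6) = -36, so new z* = 1778 − 36 = 1742.

1742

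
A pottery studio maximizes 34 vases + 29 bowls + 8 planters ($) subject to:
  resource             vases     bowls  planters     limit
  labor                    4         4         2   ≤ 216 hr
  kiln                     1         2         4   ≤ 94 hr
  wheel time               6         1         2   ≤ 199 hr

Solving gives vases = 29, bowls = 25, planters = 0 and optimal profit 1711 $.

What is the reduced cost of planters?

-8

Check each constraint at x*: labor 216/216 (tight); kiln 79/94 (slack 15); wheel time 199/199 (tight).
Slack constraints have shadow price 0 (complementary slackness).
Dual feasibility on the basic columns requires 4·y_labor + 6·y_wheel time = 34, 4·y_labor + 1·y_wheel time = 29.
→ y_labor = 7 and y_wheel time = 1.
Reduced cost of planters: c₃ − yᵀa₃ = 8 − (7·2 + 1·2) = 8 − 16 = -8.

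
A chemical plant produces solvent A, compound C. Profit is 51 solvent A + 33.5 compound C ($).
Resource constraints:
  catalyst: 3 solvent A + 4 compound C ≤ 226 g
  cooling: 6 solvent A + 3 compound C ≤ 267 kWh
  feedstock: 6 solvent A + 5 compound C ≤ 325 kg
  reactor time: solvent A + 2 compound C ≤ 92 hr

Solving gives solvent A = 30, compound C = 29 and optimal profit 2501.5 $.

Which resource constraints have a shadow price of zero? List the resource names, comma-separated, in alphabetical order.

catalyst: 206/226 (slack 20)
cooling: 267/267 (binding)
feedstock: 325/325 (binding)
reactor time: 88/92 (slack 4)
By complementary slackness, a constraint with positive slack has shadow price 0 → catalyst, reactor time.

catalyst, reactor time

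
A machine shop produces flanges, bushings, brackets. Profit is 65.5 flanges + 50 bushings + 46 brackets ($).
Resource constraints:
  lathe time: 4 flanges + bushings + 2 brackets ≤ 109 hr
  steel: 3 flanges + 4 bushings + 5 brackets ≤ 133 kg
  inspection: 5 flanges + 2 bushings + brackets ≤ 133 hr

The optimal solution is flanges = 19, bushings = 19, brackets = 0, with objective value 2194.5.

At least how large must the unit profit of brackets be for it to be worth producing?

At the optimum: lathe time uses 95 of 109 (slack = 14); steel uses 133 of 133 (binding); inspection uses 133 of 133 (binding).
Slack constraints have shadow price 0 (complementary slackness).
The binding rows give the dual system: 3·y_steel + 5·y_inspection = 65.5 and 4·y_steel + 2·y_inspection = 50.
Solving: y_steel = 8.5, y_inspection = 8.
brackets enters the basis when its profit ≥ yᵀa₃ = 8.5·5 + 8·1 = 50.5.

50.5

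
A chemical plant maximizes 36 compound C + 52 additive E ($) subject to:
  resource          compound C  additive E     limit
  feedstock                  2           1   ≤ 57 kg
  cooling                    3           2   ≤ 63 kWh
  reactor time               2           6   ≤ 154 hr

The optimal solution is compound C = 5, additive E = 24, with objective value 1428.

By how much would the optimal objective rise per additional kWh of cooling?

8

At the optimum: feedstock uses 34 of 57 (slack = 23); cooling uses 63 of 63 (binding); reactor time uses 154 of 154 (binding).
By complementary slackness, y = 0 for the non-binding constraint.
Dual feasibility on the basic columns requires 3·y_cooling + 2·y_reactor time = 36, 2·y_cooling + 6·y_reactor time = 52.
→ y_cooling = 8 and y_reactor time = 6.
Shadow price of cooling = 8.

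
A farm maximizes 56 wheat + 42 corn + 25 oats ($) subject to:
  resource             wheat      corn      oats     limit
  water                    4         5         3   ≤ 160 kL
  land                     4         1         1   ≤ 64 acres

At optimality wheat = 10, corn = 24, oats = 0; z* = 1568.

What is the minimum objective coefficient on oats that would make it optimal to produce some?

28

Check each constraint at x*: water 160/160 (tight); land 64/64 (tight).
From A_Bᵀ y = c: 4·y_water + 4·y_land = 56; 5·y_water + 1·y_land = 42.
This yields shadow prices y_water = 7, y_land = 7.
oats enters the basis when its profit ≥ yᵀa₃ = 7·3 + 7·1 = 28.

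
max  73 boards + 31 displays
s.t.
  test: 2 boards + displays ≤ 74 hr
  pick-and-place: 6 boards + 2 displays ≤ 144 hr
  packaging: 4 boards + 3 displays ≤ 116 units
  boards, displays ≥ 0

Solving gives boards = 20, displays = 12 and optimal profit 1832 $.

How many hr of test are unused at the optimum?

22

test used = 2·20 + 1·12 = 52; slack = 74 − 52 = 22.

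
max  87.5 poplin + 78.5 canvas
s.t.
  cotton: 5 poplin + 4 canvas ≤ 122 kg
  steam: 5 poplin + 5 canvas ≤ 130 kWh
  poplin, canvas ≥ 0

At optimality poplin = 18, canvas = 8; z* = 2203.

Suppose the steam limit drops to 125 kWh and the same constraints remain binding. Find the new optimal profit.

2160.5

Check each constraint at x*: cotton 122/122 (tight); steam 130/130 (tight).
From A_Bᵀ y = c: 5·y_cotton + 5·y_steam = 87.5; 4·y_cotton + 5·y_steam = 78.5.
This yields shadow prices y_cotton = 9, y_steam = 8.5.
Δz = y_steam·Δb = 8.5 × (-5) = -42.5, so new z* = 2203 − 42.5 = 2160.5.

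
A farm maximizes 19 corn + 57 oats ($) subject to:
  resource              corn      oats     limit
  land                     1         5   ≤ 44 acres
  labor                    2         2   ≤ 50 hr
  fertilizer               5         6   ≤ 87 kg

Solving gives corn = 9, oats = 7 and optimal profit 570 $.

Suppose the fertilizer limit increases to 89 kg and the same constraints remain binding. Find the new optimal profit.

574

Check each constraint at x*: land 44/44 (tight); labor 32/50 (slack 18); fertilizer 87/87 (tight).
Slack constraints have shadow price 0 (complementary slackness).
The binding rows give the dual system: 1·y_land + 5·y_fertilizer = 19 and 5·y_land + 6·y_fertilizer = 57.
Solving: y_land = 9, y_fertilizer = 2.
Δz = y_fertilizer·Δb = 2 × (2) = 4, so new z* = 570 + 4 = 574.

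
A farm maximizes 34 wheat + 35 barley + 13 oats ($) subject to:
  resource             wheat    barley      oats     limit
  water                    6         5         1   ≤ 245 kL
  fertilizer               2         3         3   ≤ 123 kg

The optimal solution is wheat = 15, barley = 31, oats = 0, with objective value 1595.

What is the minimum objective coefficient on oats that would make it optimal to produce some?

Check each constraint at x*: water 245/245 (tight); fertilizer 123/123 (tight).
Dual feasibility on the basic columns requires 6·y_water + 2·y_fertilizer = 34, 5·y_water + 3·y_fertilizer = 35.
Solving: y_water = 4, y_fertilizer = 5.
oats enters the basis when its profit ≥ yᵀa₃ = 4·1 + 5·3 = 19.

19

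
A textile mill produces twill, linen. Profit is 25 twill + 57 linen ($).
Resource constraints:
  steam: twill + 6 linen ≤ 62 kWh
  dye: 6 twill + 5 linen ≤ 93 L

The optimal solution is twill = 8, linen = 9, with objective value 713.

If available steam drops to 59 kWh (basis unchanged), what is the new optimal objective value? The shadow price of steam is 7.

692

Δb = -3, so new z* = 713 + (7)·(-3) = 713 − 21 = 692.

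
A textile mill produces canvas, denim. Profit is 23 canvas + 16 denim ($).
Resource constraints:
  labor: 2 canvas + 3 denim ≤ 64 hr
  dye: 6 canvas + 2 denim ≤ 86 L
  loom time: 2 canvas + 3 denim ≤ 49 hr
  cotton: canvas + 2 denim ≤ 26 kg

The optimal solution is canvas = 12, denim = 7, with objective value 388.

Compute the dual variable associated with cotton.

At the optimum: labor uses 45 of 64 (slack = 19); dye uses 86 of 86 (binding); loom time uses 45 of 49 (slack = 4); cotton uses 26 of 26 (binding).
By complementary slackness, y = 0 for the non-binding constraints.
From A_Bᵀ y = c: 6·y_dye + 1·y_cotton = 23; 2·y_dye + 2·y_cotton = 16.
Solving: y_dye = 3, y_cotton = 5.
Shadow price of cotton = 5.

5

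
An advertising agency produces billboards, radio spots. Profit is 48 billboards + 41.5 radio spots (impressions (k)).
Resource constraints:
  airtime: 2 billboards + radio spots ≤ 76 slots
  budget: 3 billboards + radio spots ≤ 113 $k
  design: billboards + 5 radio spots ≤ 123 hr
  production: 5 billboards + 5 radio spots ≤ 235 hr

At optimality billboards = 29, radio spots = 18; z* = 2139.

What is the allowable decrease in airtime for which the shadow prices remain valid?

1

Binding constraints: airtime, production. The basis is B = [[2,1],[5,5]] with det 5.
Per unit decrease in airtime, x* moves by d = (-1, 1).
The basis stays optimal until design becomes binding; allowable decrease = 1 slots.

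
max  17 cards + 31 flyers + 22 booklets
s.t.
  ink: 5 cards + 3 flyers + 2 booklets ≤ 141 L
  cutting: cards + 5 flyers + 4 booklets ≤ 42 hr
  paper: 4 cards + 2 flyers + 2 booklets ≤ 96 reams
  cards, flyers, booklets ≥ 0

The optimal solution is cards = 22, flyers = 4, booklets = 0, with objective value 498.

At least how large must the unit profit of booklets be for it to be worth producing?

26

At the optimum: ink uses 122 of 141 (slack = 19); cutting uses 42 of 42 (binding); paper uses 96 of 96 (binding).
Since ink is not tight, its dual is 0.
From A_Bᵀ y = c: 1·y_cutting + 4·y_paper = 17; 5·y_cutting + 2·y_paper = 31.
Solving: y_cutting = 5, y_paper = 3.
booklets enters the basis when its profit ≥ yᵀa₃ = 5·4 + 3·2 = 26.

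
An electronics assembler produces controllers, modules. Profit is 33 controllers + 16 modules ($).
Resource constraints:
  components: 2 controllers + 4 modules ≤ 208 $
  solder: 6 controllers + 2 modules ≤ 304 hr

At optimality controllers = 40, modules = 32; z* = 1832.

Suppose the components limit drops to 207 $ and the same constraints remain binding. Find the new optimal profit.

At the optimum: components uses 208 of 208 (binding); solder uses 304 of 304 (binding).
Dual feasibility on the basic columns requires 2·y_components + 6·y_solder = 33, 4·y_components + 2·y_solder = 16.
→ y_components = 1.5 and y_solder = 5.
Δz = y_components·Δb = 1.5 × (-1) = -1.5, so new z* = 1832 − 1.5 = 1830.5.

1830.5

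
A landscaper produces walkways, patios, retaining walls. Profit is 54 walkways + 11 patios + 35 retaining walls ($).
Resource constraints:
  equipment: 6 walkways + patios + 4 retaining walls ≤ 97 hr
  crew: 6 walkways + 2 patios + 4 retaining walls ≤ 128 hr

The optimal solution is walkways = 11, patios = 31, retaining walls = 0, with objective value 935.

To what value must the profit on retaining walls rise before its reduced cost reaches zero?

36

Check each constraint at x*: equipment 97/97 (tight); crew 128/128 (tight).
From A_Bᵀ y = c: 6·y_equipment + 6·y_crew = 54; 1·y_equipment + 2·y_crew = 11.
→ y_equipment = 7 and y_crew = 2.
retaining walls enters the basis when its profit ≥ yᵀa₃ = 7·4 + 2·4 = 36.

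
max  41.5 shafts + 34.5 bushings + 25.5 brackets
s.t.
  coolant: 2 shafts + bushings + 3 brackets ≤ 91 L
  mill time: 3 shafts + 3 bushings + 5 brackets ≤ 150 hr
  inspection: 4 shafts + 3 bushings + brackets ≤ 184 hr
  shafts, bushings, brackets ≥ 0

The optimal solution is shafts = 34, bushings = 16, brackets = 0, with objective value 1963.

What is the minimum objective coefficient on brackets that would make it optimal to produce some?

29.5

At the optimum: coolant uses 84 of 91 (slack = 7); mill time uses 150 of 150 (binding); inspection uses 184 of 184 (binding).
Slack constraints have shadow price 0 (complementary slackness).
The binding rows give the dual system: 3·y_mill time + 4·y_inspection = 41.5 and 3·y_mill time + 3·y_inspection = 34.5.
→ y_mill time = 4.5 and y_inspection = 7.
brackets enters the basis when its profit ≥ yᵀa₃ = 4.5·5 + 7·1 = 29.5.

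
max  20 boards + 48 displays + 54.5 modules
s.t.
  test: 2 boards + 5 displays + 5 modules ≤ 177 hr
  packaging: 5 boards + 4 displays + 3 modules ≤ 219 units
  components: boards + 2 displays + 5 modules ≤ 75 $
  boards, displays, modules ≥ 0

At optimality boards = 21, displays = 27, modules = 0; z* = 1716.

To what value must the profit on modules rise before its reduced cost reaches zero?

60

Binding: test and components. Non-binding: packaging (6 unused).
By complementary slackness, y = 0 for the non-binding constraint.
Dual feasibility on the basic columns requires 2·y_test + 1·y_components = 20, 5·y_test + 2·y_components = 48.
→ y_test = 8 and y_components = 4.
modules enters the basis when its profit ≥ yᵀa₃ = 8·5 + 4·5 = 60.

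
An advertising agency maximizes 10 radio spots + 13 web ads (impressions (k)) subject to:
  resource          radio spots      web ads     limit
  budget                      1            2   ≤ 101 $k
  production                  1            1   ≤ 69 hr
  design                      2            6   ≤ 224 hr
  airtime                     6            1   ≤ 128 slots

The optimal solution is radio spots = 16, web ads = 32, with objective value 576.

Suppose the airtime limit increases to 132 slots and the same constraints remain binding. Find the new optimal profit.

Check each constraint at x*: budget 80/101 (slack 21); production 48/69 (slack 21); design 224/224 (tight); airtime 128/128 (tight).
Since budget, production are not tight, their duals are 0.
From A_Bᵀ y = c: 2·y_design + 6·y_airtime = 10; 6·y_design + 1·y_airtime = 13.
Solving: y_design = 2, y_airtime = 1.
Δz = y_airtime·Δb = 1 × (4) = 4, so new z* = 576 + 4 = 580.

580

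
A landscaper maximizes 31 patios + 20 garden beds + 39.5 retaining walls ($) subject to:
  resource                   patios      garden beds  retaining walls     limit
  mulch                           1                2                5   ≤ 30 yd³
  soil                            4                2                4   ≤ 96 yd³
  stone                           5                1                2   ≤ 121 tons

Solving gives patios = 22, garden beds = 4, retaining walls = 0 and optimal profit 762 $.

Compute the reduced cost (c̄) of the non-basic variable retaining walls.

-3.5

Binding: mulch and soil. Non-binding: stone (7 unused).
Since stone is not tight, its dual is 0.
Dual feasibility on the basic columns requires 1·y_mulch + 4·y_soil = 31, 2·y_mulch + 2·y_soil = 20.
→ y_mulch = 3 and y_soil = 7.
Reduced cost of retaining walls: c₃ − yᵀa₃ = 39.5 − (3·5 + 7·4) = 39.5 − 43 = -3.5.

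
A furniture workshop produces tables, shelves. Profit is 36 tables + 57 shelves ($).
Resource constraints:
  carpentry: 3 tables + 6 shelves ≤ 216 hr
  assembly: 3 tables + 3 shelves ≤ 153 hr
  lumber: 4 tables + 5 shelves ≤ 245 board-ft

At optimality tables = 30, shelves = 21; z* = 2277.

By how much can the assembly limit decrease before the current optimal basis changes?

Binding constraints: carpentry, assembly. The basis is B = [[3,6],[3,3]] with det -9.
Per unit decrease in assembly, x* moves by d = (-0.6667, 0.3333).
The basis stays optimal until tables reaches 0; allowable decrease = 45 hr.

45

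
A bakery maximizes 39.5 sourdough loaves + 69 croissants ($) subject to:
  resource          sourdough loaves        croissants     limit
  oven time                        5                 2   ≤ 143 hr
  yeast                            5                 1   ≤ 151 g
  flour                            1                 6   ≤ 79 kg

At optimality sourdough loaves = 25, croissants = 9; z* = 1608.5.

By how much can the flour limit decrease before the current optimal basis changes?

Binding constraints: oven time, flour. The basis is B = [[5,2],[1,6]] with det 28.
Per unit decrease in flour, x* moves by d = (0.0714, -0.1786).
The basis stays optimal until croissants reaches 0; allowable decrease = 50.4 kg.

50.4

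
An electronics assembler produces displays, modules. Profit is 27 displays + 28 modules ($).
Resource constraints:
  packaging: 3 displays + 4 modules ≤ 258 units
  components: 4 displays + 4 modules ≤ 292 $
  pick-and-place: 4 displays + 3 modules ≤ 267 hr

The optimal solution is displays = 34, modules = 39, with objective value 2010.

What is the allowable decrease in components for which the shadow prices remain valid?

Binding constraints: packaging, components. The basis is B = [[3,4],[4,4]] with det -4.
Per unit decrease in components, x* moves by d = (-1, 0.75).
The basis stays optimal until displays reaches 0; allowable decrease = 34 $.

34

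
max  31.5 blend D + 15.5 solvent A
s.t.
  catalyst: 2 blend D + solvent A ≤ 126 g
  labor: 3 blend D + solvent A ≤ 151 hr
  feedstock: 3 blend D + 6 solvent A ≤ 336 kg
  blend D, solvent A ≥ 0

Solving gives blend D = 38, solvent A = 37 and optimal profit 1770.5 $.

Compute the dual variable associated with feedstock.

1

At the optimum: catalyst uses 113 of 126 (slack = 13); labor uses 151 of 151 (binding); feedstock uses 336 of 336 (binding).
Slack constraints have shadow price 0 (complementary slackness).
The binding rows give the dual system: 3·y_labor + 3·y_feedstock = 31.5 and 1·y_labor + 6·y_feedstock = 15.5.
Solving: y_labor = 9.5, y_feedstock = 1.
Shadow price of feedstock = 1.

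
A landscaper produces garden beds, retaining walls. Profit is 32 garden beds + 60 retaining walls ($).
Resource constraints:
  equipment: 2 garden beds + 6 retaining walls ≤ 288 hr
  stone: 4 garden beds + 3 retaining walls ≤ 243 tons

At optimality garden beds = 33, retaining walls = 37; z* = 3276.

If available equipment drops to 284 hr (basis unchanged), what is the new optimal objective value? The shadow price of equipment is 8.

3244

Δb = -4, so new z* = 3276 + (8)·(-4) = 3276 − 32 = 3244.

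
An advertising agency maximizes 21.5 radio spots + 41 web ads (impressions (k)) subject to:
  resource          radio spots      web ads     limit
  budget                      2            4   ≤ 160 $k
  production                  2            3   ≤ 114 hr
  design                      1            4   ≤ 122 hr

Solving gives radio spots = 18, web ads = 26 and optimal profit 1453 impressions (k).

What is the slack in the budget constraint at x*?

budget used = 2·18 + 4·26 = 140; slack = 160 − 140 = 20.

20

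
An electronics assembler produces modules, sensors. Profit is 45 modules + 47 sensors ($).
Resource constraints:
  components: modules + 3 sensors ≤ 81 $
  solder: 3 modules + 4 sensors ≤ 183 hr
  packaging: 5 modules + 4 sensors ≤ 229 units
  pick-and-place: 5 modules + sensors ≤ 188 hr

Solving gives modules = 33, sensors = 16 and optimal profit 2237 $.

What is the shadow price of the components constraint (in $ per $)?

Check each constraint at x*: components 81/81 (tight); solder 163/183 (slack 20); packaging 229/229 (tight); pick-and-place 181/188 (slack 7).
By complementary slackness, y = 0 for the non-binding constraints.
From A_Bᵀ y = c: 1·y_components + 5·y_packaging = 45; 3·y_components + 4·y_packaging = 47.
→ y_components = 5 and y_packaging = 8.
Shadow price of components = 5.

5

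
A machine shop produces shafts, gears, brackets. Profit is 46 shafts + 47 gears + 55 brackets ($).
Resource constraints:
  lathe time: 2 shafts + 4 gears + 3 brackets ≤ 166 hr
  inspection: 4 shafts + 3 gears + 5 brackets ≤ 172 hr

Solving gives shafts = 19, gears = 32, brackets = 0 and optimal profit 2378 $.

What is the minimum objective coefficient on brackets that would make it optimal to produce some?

60

Check each constraint at x*: lathe time 166/166 (tight); inspection 172/172 (tight).
From A_Bᵀ y = c: 2·y_lathe time + 4·y_inspection = 46; 4·y_lathe time + 3·y_inspection = 47.
This yields shadow prices y_lathe time = 5, y_inspection = 9.
brackets enters the basis when its profit ≥ yᵀa₃ = 5·3 + 9·5 = 60.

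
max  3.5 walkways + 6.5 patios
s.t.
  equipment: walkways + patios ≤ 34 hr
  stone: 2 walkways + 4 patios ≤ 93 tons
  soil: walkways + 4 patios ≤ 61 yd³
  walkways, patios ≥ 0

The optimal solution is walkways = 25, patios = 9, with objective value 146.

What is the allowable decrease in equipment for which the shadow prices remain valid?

18.75

Binding constraints: equipment, soil. The basis is B = [[1,1],[1,4]] with det 3.
Per unit decrease in equipment, x* moves by d = (-1.3333, 0.3333).
The basis stays optimal until walkways reaches 0; allowable decrease = 18.75 hr.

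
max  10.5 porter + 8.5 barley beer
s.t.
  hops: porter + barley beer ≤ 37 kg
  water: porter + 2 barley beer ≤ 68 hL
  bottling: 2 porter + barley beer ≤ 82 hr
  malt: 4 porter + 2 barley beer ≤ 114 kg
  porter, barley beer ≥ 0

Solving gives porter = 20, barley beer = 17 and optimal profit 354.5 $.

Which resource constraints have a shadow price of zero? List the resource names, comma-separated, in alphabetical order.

hops: 37/37 (binding)
water: 54/68 (slack 14)
bottling: 57/82 (slack 25)
malt: 114/114 (binding)
By complementary slackness, a constraint with positive slack has shadow price 0 → bottling, water.

bottling, water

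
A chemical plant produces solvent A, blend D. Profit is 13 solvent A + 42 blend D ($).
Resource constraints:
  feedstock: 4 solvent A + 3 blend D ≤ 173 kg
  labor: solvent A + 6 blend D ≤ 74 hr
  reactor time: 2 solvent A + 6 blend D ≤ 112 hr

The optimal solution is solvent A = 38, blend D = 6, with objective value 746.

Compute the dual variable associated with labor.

1

At the optimum: feedstock uses 170 of 173 (slack = 3); labor uses 74 of 74 (binding); reactor time uses 112 of 112 (binding).
Slack constraints have shadow price 0 (complementary slackness).
The binding rows give the dual system: 1·y_labor + 2·y_reactor time = 13 and 6·y_labor + 6·y_reactor time = 42.
This yields shadow prices y_labor = 1, y_reactor time = 6.
Shadow price of labor = 1.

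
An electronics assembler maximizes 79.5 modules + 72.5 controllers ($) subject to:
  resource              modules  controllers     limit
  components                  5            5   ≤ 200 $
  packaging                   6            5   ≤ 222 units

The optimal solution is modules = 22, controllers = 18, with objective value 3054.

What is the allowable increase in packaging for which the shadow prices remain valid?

Binding constraints: components, packaging. The basis is B = [[5,5],[6,5]] with det -5.
Per unit increase in packaging, x* moves by d = (1, -1).
The basis stays optimal until controllers reaches 0; allowable increase = 18 units.

18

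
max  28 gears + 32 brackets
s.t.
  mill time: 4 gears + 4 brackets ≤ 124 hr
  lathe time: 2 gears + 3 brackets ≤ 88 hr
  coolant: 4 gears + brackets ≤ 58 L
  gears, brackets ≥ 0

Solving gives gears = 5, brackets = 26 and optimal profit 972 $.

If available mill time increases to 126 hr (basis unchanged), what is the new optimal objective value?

982

Binding: mill time and lathe time. Non-binding: coolant (12 unused).
By complementary slackness, y = 0 for the non-binding constraint.
The binding rows give the dual system: 4·y_mill time + 2·y_lathe time = 28 and 4·y_mill time + 3·y_lathe time = 32.
This yields shadow prices y_mill time = 5, y_lathe time = 4.
Δz = y_mill time·Δb = 5 × (2) = 10, so new z* = 972 + 10 = 982.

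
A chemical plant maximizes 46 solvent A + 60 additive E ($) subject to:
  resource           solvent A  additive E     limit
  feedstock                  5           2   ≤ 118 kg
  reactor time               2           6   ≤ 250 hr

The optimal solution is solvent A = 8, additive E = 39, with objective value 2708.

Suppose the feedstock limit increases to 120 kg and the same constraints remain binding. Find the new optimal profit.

Check each constraint at x*: feedstock 118/118 (tight); reactor time 250/250 (tight).
Dual feasibility on the basic columns requires 5·y_feedstock + 2·y_reactor time = 46, 2·y_feedstock + 6·y_reactor time = 60.
Solving: y_feedstock = 6, y_reactor time = 8.
Δz = y_feedstock·Δb = 6 × (2) = 12, so new z* = 2708 + 12 = 2720.

2720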